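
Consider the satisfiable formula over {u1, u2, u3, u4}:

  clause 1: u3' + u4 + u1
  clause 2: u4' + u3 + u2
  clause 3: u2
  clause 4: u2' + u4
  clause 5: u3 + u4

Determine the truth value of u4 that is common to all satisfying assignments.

True

Suppose u4 = 0.
Unit clause (u2) forces u2 = 1.
That conflicts with the unit clause (u2').
So every satisfying assignment has u4 = True.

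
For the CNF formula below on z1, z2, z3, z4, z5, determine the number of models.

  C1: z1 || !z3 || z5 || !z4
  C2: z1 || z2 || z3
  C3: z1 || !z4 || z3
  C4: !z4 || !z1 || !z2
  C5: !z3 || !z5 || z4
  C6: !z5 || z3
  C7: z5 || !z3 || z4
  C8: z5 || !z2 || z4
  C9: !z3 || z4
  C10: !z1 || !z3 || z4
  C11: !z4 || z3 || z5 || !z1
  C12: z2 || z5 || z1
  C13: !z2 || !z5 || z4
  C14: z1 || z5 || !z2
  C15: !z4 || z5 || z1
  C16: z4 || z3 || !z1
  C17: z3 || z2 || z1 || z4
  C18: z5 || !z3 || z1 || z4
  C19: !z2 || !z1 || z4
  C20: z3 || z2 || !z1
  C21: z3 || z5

4

There are 2^5 = 32 truth assignments over (z1, z2, z3, z4, z5).
Split on z5. With z5 = true, the clauses containing z5 are satisfied and !z5 drops from the rest; 3 of the 2^4 = 16 assignments to the other variables satisfy what remains.
With z5 = false, by the same count on the reduced clause set, 1 assignment works.
(One model: z1=F, z2=F, z3=T, z4=T, z5=T.)
Total: 3 + 1 = 4.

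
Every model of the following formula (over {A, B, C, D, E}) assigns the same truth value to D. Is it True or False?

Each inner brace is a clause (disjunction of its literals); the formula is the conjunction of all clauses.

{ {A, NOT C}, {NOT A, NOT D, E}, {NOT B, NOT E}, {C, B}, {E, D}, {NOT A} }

Suppose D = false.
The clause (E) is unit, so E = true.
The clause (NOT B) is unit, so B = false.
The clause (C) is unit, so C = true.
The clause (A) is unit, so A = true.
That conflicts with the unit clause (NOT A).
So every satisfying assignment has D = True.

True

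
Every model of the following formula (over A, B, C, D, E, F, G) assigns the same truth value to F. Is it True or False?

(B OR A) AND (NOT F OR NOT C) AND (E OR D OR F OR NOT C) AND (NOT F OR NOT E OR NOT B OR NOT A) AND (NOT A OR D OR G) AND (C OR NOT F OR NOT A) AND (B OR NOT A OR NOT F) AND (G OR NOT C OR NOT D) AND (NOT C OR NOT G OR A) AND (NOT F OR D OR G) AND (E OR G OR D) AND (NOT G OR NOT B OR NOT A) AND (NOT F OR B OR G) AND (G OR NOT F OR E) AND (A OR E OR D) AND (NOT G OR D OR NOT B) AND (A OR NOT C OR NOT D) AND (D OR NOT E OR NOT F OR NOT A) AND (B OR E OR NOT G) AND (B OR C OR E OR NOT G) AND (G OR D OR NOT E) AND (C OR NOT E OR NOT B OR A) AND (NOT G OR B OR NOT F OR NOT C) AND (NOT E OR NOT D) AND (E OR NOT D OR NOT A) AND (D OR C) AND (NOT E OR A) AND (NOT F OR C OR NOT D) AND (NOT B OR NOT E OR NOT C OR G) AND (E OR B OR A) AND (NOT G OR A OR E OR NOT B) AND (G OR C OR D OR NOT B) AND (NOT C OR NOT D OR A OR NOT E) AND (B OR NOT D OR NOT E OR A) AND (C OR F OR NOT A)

Suppose F = true.
(NOT C) alone gives C = false.
(NOT A) alone gives A = false.
(B) alone gives B = true.
(NOT E) alone gives E = false.
(G) alone gives G = true.
That conflicts with the unit clause (NOT G).
So every satisfying assignment has F = False.

False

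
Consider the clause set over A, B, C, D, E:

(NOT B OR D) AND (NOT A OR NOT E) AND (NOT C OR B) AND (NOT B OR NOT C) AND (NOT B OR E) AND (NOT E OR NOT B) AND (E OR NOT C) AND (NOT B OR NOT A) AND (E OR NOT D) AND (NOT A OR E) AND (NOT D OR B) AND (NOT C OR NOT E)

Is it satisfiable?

Yes, satisfiable

Try B = false.
The clause (NOT C) is unit, so C = false.
The clause (NOT D) is unit, so D = false.
Try A = false.
Every clause is now satisfied; E is unconstrained.
A satisfying assignment: A ↦ false, B ↦ false, C ↦ false, D ↦ false, E ↦ false.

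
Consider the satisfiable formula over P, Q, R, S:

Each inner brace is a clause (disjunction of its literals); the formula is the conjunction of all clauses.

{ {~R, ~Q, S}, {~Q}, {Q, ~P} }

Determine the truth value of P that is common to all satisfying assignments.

Suppose P = 1.
Unit clause (~Q) forces Q = 0.
Now (Q) is unsatisfied and unit — conflict.
So every satisfying assignment has P = False.

False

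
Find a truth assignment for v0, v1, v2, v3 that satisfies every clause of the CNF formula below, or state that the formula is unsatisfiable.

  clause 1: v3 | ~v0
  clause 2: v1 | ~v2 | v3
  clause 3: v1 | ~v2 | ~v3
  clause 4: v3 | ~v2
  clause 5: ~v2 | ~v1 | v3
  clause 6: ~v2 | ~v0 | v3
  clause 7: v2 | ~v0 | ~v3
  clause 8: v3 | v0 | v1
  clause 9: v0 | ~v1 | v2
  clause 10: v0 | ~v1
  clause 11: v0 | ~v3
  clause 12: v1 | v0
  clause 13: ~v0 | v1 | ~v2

v0 ↦ 1, v1 ↦ 1, v2 ↦ 1, v3 ↦ 1

Suppose v3 = 1.
From the singleton clause (v0), v0 = 1.
From the singleton clause (v2), v2 = 1.
From the singleton clause (v1), v1 = 1.
All clauses are satisfied.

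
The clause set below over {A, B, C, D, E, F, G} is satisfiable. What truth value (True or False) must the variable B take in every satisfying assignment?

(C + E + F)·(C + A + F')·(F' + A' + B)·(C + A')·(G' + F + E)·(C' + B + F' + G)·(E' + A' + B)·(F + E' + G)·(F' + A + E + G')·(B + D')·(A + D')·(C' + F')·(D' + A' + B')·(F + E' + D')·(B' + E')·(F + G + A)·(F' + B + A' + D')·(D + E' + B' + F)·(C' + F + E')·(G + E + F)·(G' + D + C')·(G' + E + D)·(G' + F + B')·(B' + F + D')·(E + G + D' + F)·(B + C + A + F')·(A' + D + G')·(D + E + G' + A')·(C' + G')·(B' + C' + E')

Suppose B = 1.
From the singleton clause (E'), E = 0.
Branch on C: set C = 1.
From the singleton clause (F'), F = 0.
From the singleton clause (G'), G = 0.
That conflicts with the unit clause (G).
That branch fails; take C = 0 instead.
From the singleton clause (F), F = 1.
From the singleton clause (A), A = 1.
That conflicts with the unit clause (A').
Both values of C lead to a conflict.
So every satisfying assignment has B = False.

False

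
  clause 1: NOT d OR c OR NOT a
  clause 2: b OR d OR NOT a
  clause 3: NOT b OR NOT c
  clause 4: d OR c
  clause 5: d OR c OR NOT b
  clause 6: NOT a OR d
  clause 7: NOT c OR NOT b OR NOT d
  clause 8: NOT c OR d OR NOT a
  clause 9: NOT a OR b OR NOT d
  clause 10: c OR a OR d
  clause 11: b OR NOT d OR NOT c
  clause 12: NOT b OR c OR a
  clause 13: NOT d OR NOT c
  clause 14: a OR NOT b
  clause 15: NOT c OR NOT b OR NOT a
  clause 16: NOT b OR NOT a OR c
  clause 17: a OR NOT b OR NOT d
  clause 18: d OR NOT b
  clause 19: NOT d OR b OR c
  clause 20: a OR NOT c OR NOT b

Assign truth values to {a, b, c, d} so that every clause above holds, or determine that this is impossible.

Case b = false:
Case d = false:
From the singleton clause (NOT a), a = false.
From the singleton clause (c), c = true.
This assignment satisfies each clause.

a=false; b=false; c=true; d=false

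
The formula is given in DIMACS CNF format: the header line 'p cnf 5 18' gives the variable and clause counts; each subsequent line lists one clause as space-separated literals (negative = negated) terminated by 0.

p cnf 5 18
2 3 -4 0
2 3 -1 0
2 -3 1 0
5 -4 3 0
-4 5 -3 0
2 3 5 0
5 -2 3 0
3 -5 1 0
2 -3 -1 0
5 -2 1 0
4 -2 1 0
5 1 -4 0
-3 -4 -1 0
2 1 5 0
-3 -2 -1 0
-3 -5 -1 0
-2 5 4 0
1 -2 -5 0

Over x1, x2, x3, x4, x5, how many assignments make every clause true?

There are 2^5 = 32 truth assignments over (x1, x2, x3, x4, x5).
Split on x2. With x2 = True, the clauses containing x2 are satisfied and ¬x2 drops from the rest; 2 of the 2^4 = 16 assignments to the other variables satisfy what remains.
With x2 = False, by the same count on the reduced clause set, 0 assignments work.
(One model: x1=T, x2=T, x3=F, x4=F, x5=T.)
Total: 2 + 0 = 2.

2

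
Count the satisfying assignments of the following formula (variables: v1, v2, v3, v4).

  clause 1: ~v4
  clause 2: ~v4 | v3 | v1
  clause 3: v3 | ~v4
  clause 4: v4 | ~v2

4

There are 2^4 = 16 truth assignments over (v1, v2, v3, v4).
Check each against the 4 clauses (columns in the order v1, v2, v3, v4):
  F F F F  ✓ satisfies all
  F F F T  ✗ fails (~v4)
  F F T F  ✓ satisfies all
  F F T T  ✗ fails (~v4)
  F T F F  ✗ fails (v4 | ~v2)
  F T F T  ✗ fails (~v4)
  F T T F  ✗ fails (v4 | ~v2)
  F T T T  ✗ fails (~v4)
  T F F F  ✓ satisfies all
  T F F T  ✗ fails (~v4)
  T F T F  ✓ satisfies all
  T F T T  ✗ fails (~v4)
  T T F F  ✗ fails (v4 | ~v2)
  T T F T  ✗ fails (~v4)
  T T T F  ✗ fails (v4 | ~v2)
  T T T T  ✗ fails (~v4)
4 of the 16 rows are models.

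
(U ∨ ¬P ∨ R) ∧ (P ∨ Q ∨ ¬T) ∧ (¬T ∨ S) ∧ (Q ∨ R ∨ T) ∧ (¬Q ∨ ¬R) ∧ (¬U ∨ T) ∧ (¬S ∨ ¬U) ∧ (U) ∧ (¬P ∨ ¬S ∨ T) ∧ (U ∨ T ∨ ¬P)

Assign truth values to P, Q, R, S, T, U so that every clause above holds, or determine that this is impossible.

UNSATISFIABLE

From the singleton clause (U), U = True.
From the singleton clause (T), T = True.
From the singleton clause (S), S = True.
Now (¬S) is unsatisfied and unit — conflict.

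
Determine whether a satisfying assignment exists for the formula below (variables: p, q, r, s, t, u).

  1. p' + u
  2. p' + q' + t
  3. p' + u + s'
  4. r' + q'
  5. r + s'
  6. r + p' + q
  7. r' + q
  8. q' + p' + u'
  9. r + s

Unsatisfiable

Branch on p: set p = 0.
Branch on r: set r = 0.
(s') alone gives s = 0.
That conflicts with the unit clause (s).
Undo r and try r = 1.
(q') alone gives q = 0.
That conflicts with the unit clause (q).
Neither r = 1 nor r = 0 works.
Undo p and try p = 1.
(u) alone gives u = 1.
(q') alone gives q = 0.
(r) alone gives r = 1.
That conflicts with the unit clause (r').
Neither p = 1 nor p = 0 works.
No assignment satisfies every clause.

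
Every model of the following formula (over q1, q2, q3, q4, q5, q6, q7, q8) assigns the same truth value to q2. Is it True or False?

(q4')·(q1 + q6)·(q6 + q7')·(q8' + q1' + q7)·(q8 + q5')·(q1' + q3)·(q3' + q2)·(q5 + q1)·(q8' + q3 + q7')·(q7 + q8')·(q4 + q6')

Suppose q2 = 0.
From the singleton clause (q4'), q4 = 0.
From the singleton clause (q3'), q3 = 0.
From the singleton clause (q1'), q1 = 0.
From the singleton clause (q6), q6 = 1.
But (q6') is also a unit clause — contradiction.
So every satisfying assignment has q2 = True.

True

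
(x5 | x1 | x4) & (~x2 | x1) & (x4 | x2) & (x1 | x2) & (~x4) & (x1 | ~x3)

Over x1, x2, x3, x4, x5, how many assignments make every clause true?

4

There are 2^5 = 32 truth assignments over (x1, x2, x3, x4, x5).
Split on x4. With x4 = 1, the clauses containing x4 are satisfied and ~x4 drops from the rest; 0 of the 2^4 = 16 assignments to the other variables satisfy what remains.
With x4 = 0, by the same count on the reduced clause set, 4 assignments work.
(One model: x1=T, x2=T, x3=F, x4=F, x5=F.)
Total: 0 + 4 = 4.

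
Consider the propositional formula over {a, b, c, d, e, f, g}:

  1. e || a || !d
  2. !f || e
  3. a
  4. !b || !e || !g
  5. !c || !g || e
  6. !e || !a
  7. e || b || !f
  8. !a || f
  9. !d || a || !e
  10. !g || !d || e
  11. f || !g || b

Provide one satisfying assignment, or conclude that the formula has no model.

The clause (a) is unit, so a = true.
The clause (!e) is unit, so e = false.
The clause (!f) is unit, so f = false.
But (f) is also a unit clause — contradiction.

UNSATISFIABLE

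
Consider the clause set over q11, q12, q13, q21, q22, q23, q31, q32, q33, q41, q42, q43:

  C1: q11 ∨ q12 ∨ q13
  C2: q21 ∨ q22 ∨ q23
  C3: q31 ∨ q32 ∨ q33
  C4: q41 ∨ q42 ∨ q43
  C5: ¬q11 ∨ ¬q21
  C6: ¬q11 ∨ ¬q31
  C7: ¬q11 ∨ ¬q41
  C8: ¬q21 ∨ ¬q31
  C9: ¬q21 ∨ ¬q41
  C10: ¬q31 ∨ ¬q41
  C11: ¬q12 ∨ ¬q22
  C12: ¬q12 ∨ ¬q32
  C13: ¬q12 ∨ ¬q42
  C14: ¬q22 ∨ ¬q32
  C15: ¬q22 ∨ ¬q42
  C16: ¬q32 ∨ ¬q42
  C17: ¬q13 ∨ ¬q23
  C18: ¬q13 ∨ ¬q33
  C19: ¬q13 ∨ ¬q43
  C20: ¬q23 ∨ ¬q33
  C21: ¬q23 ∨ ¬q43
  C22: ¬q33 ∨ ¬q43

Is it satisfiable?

No, unsatisfiable

Try q11 = False.
Try q12 = True.
The clause (¬q22) is unit, so q22 = False.
The clause (¬q32) is unit, so q32 = False.
The clause (¬q42) is unit, so q42 = False.
Try q21 = True.
The clause (¬q31) is unit, so q31 = False.
The clause (q33) is unit, so q33 = True.
The clause (¬q41) is unit, so q41 = False.
The clause (q43) is unit, so q43 = True.
That conflicts with the unit clause (¬q43).
Undo q21 and try q21 = False.
The clause (q23) is unit, so q23 = True.
The clause (¬q13) is unit, so q13 = False.
The clause (¬q33) is unit, so q33 = False.
The clause (q31) is unit, so q31 = True.
The clause (¬q41) is unit, so q41 = False.
The clause (q43) is unit, so q43 = True.
That conflicts with the unit clause (¬q43).
Neither q21 = True nor q21 = False works.
Undo q12 and try q12 = False.
The clause (q13) is unit, so q13 = True.
The clause (¬q23) is unit, so q23 = False.
The clause (¬q33) is unit, so q33 = False.
The clause (¬q43) is unit, so q43 = False.
Try q21 = True.
The clause (¬q31) is unit, so q31 = False.
The clause (q32) is unit, so q32 = True.
The clause (¬q41) is unit, so q41 = False.
The clause (q42) is unit, so q42 = True.
That conflicts with the unit clause (¬q42).
Undo q21 and try q21 = False.
The clause (q22) is unit, so q22 = True.
The clause (¬q32) is unit, so q32 = False.
The clause (q31) is unit, so q31 = True.
The clause (¬q41) is unit, so q41 = False.
The clause (q42) is unit, so q42 = True.
That conflicts with the unit clause (¬q42).
Neither q21 = True nor q21 = False works.
Neither q12 = True nor q12 = False works.
Undo q11 and try q11 = True.
The clause (¬q21) is unit, so q21 = False.
The clause (¬q31) is unit, so q31 = False.
The clause (¬q41) is unit, so q41 = False.
Try q22 = True.
The clause (¬q12) is unit, so q12 = False.
The clause (¬q32) is unit, so q32 = False.
The clause (q33) is unit, so q33 = True.
The clause (¬q42) is unit, so q42 = False.
The clause (q43) is unit, so q43 = True.
That conflicts with the unit clause (¬q43).
Undo q22 and try q22 = False.
The clause (q23) is unit, so q23 = True.
The clause (¬q13) is unit, so q13 = False.
The clause (¬q33) is unit, so q33 = False.
The clause (q32) is unit, so q32 = True.
The clause (¬q12) is unit, so q12 = False.
The clause (¬q42) is unit, so q42 = False.
The clause (q43) is unit, so q43 = True.
That conflicts with the unit clause (¬q43).
Neither q22 = True nor q22 = False works.
Neither q11 = True nor q11 = False works.
No assignment satisfies every clause.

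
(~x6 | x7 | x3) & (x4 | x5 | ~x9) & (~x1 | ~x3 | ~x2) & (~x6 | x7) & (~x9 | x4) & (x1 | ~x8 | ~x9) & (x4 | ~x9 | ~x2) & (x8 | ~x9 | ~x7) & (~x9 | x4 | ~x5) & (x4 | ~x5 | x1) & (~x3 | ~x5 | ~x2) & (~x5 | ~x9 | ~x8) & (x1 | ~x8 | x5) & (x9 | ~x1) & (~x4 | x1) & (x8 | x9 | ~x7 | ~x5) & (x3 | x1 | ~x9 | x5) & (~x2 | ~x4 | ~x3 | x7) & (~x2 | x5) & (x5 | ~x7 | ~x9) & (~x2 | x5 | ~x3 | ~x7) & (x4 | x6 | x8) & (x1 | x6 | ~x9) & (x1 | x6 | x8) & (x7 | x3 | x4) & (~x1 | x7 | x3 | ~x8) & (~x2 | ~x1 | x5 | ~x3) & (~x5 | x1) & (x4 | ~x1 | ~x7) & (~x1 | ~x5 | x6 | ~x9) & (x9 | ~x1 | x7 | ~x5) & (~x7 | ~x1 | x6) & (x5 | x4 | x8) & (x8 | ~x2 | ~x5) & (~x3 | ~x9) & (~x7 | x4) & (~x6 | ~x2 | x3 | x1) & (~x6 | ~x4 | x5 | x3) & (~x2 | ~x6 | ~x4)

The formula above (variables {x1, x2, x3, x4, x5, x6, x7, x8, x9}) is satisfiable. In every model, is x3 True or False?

Suppose x3 = 1.
From the singleton clause (~x9), x9 = 0.
From the singleton clause (~x1), x1 = 0.
From the singleton clause (~x4), x4 = 0.
From the singleton clause (~x5), x5 = 0.
From the singleton clause (~x8), x8 = 0.
But (x8) is also a unit clause — contradiction.
So every satisfying assignment has x3 = False.

False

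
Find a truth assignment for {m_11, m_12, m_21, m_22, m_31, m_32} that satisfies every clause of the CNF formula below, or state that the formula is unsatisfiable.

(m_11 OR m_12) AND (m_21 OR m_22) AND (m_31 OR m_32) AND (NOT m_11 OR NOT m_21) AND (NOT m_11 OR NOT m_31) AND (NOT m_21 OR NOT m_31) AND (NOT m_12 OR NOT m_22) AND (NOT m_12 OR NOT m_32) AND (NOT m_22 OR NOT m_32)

Try m_11 = true.
(NOT m_21) alone gives m_21 = false.
(m_22) alone gives m_22 = true.
(NOT m_31) alone gives m_31 = false.
(m_32) alone gives m_32 = true.
That conflicts with the unit clause (NOT m_32).
That branch fails; take m_11 = false instead.
(m_12) alone gives m_12 = true.
(NOT m_22) alone gives m_22 = false.
(m_21) alone gives m_21 = true.
(NOT m_31) alone gives m_31 = false.
(m_32) alone gives m_32 = true.
That conflicts with the unit clause (NOT m_32).
Both values of m_11 lead to a conflict.

UNSATISFIABLE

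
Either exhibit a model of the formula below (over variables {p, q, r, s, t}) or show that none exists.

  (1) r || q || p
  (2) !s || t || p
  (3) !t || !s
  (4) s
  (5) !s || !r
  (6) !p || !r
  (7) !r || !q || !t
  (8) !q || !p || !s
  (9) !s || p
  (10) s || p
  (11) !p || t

UNSATISFIABLE

From the singleton clause (s), s = true.
From the singleton clause (!t), t = false.
From the singleton clause (p), p = true.
Now (!p) is unsatisfied and unit — conflict.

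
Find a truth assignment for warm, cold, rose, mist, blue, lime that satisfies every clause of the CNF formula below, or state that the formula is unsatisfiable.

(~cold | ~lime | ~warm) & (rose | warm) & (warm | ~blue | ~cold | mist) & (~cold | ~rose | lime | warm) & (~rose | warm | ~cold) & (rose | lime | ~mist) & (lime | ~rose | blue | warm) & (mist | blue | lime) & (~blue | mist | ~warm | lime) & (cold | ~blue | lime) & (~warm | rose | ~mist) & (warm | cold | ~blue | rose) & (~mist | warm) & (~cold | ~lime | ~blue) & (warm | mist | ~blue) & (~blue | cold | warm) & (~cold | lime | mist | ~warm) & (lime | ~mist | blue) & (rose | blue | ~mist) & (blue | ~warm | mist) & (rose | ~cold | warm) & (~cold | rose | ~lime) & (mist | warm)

warm: 1; cold: 1; rose: 1; mist: 1; blue: 1; lime: 0

Suppose rose = 1.
Suppose warm = 1.
Suppose cold = 1.
The clause (~lime) is unit, so lime = 0.
The clause (mist) is unit, so mist = 1.
The clause (blue) is unit, so blue = 1.
All clauses are satisfied.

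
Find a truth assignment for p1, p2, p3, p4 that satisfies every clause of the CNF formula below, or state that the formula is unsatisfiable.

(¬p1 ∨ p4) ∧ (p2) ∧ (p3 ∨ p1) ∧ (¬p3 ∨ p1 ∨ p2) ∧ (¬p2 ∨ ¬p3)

Unit clause (p2) forces p2 = True.
Unit clause (¬p3) forces p3 = False.
Unit clause (p1) forces p1 = True.
Unit clause (p4) forces p4 = True.
This assignment satisfies each clause.

p1 ↦ True; p2 ↦ True; p3 ↦ False; p4 ↦ True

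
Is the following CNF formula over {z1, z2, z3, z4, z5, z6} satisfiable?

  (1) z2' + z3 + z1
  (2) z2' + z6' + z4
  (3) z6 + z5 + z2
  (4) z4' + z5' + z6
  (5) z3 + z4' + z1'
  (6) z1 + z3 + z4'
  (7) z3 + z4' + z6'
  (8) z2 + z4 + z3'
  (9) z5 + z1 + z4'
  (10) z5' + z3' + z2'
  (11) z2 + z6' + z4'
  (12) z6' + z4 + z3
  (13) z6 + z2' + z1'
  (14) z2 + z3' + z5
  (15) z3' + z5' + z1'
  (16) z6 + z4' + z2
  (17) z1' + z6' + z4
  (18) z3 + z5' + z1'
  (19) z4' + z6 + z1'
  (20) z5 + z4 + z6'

Suppose z2 = 0.
Suppose z6 = 0.
(z5) alone gives z5 = 1.
(z4') alone gives z4 = 0.
(z3') alone gives z3 = 0.
(z1') alone gives z1 = 0.
Every clause now holds.
A satisfying assignment: z1=0, z2=0, z3=0, z4=0, z5=1, z6=0.

Satisfiable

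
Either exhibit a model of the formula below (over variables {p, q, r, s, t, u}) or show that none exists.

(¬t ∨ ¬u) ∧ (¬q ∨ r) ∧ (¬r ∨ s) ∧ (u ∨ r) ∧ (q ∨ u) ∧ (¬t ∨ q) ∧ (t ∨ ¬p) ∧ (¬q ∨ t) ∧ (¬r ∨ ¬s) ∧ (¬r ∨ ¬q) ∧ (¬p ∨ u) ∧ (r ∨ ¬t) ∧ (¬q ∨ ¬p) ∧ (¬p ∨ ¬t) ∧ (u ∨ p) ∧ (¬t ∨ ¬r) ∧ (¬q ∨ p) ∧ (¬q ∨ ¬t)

Branch on t: set t = False.
From the singleton clause (¬p), p = False.
From the singleton clause (¬q), q = False.
From the singleton clause (u), u = True.
Branch on r: set r = False.
No clause remains; s is free.

p: False,  q: False,  r: False,  s: False,  t: False,  u: True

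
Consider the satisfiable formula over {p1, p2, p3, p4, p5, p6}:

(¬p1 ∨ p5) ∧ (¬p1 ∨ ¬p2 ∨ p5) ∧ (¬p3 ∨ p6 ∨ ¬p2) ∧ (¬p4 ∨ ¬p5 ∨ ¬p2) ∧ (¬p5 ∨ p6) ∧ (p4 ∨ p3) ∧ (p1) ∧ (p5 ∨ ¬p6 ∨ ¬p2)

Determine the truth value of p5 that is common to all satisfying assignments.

Suppose p5 = False.
The clause (¬p1) is unit, so p1 = False.
But (p1) is also a unit clause — contradiction.
So every satisfying assignment has p5 = True.

True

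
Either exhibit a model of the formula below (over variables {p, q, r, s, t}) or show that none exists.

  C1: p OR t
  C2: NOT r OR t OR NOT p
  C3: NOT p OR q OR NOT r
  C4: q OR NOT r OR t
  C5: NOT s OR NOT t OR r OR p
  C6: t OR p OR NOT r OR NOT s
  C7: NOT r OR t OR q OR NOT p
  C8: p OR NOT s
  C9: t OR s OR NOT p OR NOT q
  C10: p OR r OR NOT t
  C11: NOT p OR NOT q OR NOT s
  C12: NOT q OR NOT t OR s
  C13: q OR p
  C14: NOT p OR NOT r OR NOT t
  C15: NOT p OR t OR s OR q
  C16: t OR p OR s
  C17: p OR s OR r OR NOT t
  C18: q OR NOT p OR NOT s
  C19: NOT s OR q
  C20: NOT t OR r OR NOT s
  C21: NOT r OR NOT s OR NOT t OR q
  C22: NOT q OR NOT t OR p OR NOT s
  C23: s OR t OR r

Case p = true:
Case r = false:
Case q = false:
(NOT s) alone gives s = false.
(t) alone gives t = true.
All clauses are satisfied.

p: true,  q: false,  r: false,  s: false,  t: true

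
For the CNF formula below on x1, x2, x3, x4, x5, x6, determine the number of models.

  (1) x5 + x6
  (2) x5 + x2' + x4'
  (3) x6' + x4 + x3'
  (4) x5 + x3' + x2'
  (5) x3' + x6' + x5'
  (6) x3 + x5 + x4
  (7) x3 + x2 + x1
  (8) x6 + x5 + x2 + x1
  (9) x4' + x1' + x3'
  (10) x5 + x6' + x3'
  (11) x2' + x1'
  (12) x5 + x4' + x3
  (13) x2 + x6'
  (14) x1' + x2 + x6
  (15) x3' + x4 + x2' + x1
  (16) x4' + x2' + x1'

7

There are 2^6 = 64 truth assignments over (x1, x2, x3, x4, x5, x6).
Split on x5. With x5 = 1, the clauses containing x5 are satisfied and x5' drops from the rest; 7 of the 2^5 = 32 assignments to the other variables satisfy what remains.
With x5 = 0, by the same count on the reduced clause set, 0 assignments work.
(One model: x1=F, x2=F, x3=T, x4=F, x5=T, x6=F.)
Total: 7 + 0 = 7.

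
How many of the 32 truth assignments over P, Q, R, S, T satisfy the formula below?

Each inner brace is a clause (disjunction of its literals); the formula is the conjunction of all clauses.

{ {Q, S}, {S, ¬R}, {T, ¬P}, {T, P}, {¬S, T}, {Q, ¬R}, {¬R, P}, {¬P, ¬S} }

There are 2^5 = 32 truth assignments over (P, Q, R, S, T).
Split on S. With S = True, the clauses containing S are satisfied and ¬S drops from the rest; 2 of the 2^4 = 16 assignments to the other variables satisfy what remains.
With S = False, by the same count on the reduced clause set, 2 assignments work.
Total: 2 + 2 = 4.

4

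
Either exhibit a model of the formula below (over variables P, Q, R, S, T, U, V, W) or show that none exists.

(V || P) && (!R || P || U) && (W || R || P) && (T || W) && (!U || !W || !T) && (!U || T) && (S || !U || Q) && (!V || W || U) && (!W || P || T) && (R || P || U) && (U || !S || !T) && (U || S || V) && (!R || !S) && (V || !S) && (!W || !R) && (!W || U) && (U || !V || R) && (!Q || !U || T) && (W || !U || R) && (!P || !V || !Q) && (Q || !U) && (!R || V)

Try V = true.
Try T = true.
Try U = true.
Unit clause (!W) forces W = false.
Unit clause (R) forces R = true.
Unit clause (!S) forces S = false.
Unit clause (Q) forces Q = true.
Unit clause (!P) forces P = false.
All clauses are satisfied.

P: false, Q: true, R: true, S: false, T: true, U: true, V: true, W: false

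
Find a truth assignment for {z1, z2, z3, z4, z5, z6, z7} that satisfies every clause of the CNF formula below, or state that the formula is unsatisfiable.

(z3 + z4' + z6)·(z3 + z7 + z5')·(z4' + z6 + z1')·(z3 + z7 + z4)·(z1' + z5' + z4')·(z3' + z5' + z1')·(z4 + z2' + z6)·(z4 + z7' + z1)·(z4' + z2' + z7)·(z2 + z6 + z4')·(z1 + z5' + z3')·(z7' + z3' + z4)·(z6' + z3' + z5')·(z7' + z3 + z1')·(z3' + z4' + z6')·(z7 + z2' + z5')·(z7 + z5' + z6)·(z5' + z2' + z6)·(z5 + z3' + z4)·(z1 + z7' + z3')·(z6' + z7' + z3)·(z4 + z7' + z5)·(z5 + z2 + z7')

z1=1; z2=0; z3=0; z4=1; z5=0; z6=1; z7=0

Try z3 = 0.
Try z4 = 1.
Unit clause (z6) forces z6 = 1.
Unit clause (z7') forces z7 = 0.
Unit clause (z5') forces z5 = 0.
Unit clause (z2') forces z2 = 0.
Every clause is now satisfied; z1 is unconstrained.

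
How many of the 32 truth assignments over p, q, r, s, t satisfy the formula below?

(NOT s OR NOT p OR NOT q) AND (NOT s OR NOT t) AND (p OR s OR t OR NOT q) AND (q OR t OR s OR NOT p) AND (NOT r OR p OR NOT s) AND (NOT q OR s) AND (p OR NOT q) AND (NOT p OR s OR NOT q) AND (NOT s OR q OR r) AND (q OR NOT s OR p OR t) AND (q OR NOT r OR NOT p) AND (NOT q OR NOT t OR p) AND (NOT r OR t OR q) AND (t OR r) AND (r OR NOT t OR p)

2

There are 2^5 = 32 truth assignments over (p, q, r, s, t).
Split on q. With q = true, the clauses containing q are satisfied and NOT q drops from the rest; 0 of the 2^4 = 16 assignments to the other variables satisfy what remains.
With q = false, by the same count on the reduced clause set, 2 assignments work.
(One model: p=F, q=F, r=T, s=F, t=T.)
Total: 0 + 2 = 2.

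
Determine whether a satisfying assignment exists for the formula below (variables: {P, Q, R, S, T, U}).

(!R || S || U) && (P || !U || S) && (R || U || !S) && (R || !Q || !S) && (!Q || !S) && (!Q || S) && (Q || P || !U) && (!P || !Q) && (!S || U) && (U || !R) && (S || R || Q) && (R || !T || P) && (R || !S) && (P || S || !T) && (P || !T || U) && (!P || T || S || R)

Case Q = false:
Case P = true:
Case S = true:
(U) alone gives U = true.
(R) alone gives R = true.
All clauses hold; T can take either value.
A satisfying assignment: P ↦ true,  Q ↦ false,  R ↦ true,  S ↦ true,  T ↦ true,  U ↦ true.

Satisfiable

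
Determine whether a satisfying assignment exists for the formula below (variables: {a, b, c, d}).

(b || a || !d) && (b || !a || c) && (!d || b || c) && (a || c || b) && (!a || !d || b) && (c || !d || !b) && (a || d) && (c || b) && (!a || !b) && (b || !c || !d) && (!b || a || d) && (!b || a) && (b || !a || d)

Case a = true:
(!b) alone gives b = false.
(c) alone gives c = true.
(!d) alone gives d = false.
But (d) is also a unit clause — contradiction.
Undo a and try a = false.
(d) alone gives d = true.
(b) alone gives b = true.
But (!b) is also a unit clause — contradiction.
Neither a = true nor a = false works.
No assignment satisfies every clause.

No, unsatisfiable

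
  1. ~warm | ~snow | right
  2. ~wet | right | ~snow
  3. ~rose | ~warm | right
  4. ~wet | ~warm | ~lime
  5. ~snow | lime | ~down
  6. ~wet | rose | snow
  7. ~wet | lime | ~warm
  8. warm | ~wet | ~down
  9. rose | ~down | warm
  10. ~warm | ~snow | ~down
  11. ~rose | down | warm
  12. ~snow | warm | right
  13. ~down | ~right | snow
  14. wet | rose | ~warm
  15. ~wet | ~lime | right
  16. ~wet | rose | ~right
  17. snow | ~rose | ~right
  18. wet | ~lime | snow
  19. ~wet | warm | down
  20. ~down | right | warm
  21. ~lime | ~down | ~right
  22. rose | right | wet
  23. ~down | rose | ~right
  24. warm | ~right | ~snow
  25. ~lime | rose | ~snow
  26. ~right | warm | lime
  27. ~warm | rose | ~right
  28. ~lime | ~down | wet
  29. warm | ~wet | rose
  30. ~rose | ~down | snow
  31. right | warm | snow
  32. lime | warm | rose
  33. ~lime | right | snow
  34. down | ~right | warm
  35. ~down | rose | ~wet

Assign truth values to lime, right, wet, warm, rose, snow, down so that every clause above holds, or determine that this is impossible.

lime: 0,  right: 1,  wet: 0,  warm: 1,  rose: 1,  snow: 1,  down: 0

Case warm = 1:
Case snow = 1:
From the singleton clause (right), right = 1.
From the singleton clause (~down), down = 0.
From the singleton clause (rose), rose = 1.
Case wet = 0:
No clause remains; lime is free.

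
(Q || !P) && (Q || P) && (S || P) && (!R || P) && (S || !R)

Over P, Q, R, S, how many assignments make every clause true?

4

There are 2^4 = 16 truth assignments over (P, Q, R, S).
Split on R. With R = true, the clauses containing R are satisfied and !R drops from the rest; 1 of the 2^3 = 8 assignments to the other variables satisfy what remains.
With R = false, by the same count on the reduced clause set, 3 assignments work.
(One model: P=F, Q=T, R=F, S=T.)
Total: 1 + 3 = 4.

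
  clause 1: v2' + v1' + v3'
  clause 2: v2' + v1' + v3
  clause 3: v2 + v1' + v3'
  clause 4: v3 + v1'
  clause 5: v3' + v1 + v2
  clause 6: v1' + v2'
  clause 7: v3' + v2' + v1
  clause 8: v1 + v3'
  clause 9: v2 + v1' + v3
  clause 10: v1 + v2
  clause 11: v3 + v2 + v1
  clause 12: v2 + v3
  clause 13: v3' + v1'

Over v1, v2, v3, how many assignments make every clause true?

There are 2^3 = 8 truth assignments over (v1, v2, v3).
Split on v1. With v1 = 1, the clauses containing v1 are satisfied and v1' drops from the rest; 0 of the 2^2 = 4 assignments to the other variables satisfy what remains.
With v1 = 0, by the same count on the reduced clause set, 1 assignment works.
(One model: v1=F, v2=T, v3=F.)
Total: 0 + 1 = 1.

1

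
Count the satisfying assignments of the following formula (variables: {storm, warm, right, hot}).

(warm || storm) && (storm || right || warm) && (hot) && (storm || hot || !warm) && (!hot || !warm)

2

There are 2^4 = 16 truth assignments over (storm, warm, right, hot).
Check each against the 5 clauses (columns in the order storm, warm, right, hot):
  F F F F  ✗ fails (warm || storm)
  F F F T  ✗ fails (warm || storm)
  F F T F  ✗ fails (warm || storm)
  F F T T  ✗ fails (warm || storm)
  F T F F  ✗ fails (hot)
  F T F T  ✗ fails (!hot || !warm)
  F T T F  ✗ fails (hot)
  F T T T  ✗ fails (!hot || !warm)
  T F F F  ✗ fails (hot)
  T F F T  ✓ satisfies all
  T F T F  ✗ fails (hot)
  T F T T  ✓ satisfies all
  T T F F  ✗ fails (hot)
  T T F T  ✗ fails (!hot || !warm)
  T T T F  ✗ fails (hot)
  T T T T  ✗ fails (!hot || !warm)
2 of the 16 rows are models.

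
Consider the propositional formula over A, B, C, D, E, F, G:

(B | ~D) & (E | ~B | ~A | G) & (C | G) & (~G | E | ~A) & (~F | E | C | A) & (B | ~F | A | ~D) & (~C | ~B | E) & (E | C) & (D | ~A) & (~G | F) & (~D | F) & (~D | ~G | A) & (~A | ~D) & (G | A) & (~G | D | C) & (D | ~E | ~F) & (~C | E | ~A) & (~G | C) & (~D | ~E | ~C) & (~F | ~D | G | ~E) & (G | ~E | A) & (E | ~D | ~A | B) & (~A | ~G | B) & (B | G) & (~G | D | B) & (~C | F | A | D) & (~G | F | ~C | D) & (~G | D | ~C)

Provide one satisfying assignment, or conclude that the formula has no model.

UNSATISFIABLE

Case B = 1:
Case C = 1:
From the singleton clause (E), E = 1.
From the singleton clause (~D), D = 0.
From the singleton clause (~A), A = 0.
From the singleton clause (G), G = 1.
Now (~G) is unsatisfied and unit — conflict.
Undo C and try C = 0.
From the singleton clause (G), G = 1.
Now (~G) is unsatisfied and unit — conflict.
Either choice for C ends in contradiction.
Undo B and try B = 0.
From the singleton clause (~D), D = 0.
From the singleton clause (~A), A = 0.
From the singleton clause (G), G = 1.
Now (~G) is unsatisfied and unit — conflict.
Either choice for B ends in contradiction.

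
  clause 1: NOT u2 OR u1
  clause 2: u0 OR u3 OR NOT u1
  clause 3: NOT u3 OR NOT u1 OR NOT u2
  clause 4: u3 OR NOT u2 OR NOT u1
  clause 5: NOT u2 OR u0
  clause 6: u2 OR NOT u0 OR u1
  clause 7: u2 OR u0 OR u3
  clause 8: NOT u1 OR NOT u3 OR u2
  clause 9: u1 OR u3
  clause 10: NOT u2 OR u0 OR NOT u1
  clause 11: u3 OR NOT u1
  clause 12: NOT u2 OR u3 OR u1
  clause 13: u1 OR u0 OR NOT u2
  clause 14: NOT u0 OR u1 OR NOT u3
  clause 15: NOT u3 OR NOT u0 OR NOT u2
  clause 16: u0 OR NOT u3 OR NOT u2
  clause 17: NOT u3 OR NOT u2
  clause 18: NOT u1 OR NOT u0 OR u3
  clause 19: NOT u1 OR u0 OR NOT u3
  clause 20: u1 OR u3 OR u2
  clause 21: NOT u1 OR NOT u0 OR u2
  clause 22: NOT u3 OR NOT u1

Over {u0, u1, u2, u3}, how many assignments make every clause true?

1

There are 2^4 = 16 truth assignments over (u0, u1, u2, u3).
Split on u1. With u1 = true, the clauses containing u1 are satisfied and NOT u1 drops from the rest; 0 of the 2^3 = 8 assignments to the other variables satisfy what remains.
With u1 = false, by the same count on the reduced clause set, 1 assignment works.
(One model: u0=F, u1=F, u2=F, u3=T.)
Total: 0 + 1 = 1.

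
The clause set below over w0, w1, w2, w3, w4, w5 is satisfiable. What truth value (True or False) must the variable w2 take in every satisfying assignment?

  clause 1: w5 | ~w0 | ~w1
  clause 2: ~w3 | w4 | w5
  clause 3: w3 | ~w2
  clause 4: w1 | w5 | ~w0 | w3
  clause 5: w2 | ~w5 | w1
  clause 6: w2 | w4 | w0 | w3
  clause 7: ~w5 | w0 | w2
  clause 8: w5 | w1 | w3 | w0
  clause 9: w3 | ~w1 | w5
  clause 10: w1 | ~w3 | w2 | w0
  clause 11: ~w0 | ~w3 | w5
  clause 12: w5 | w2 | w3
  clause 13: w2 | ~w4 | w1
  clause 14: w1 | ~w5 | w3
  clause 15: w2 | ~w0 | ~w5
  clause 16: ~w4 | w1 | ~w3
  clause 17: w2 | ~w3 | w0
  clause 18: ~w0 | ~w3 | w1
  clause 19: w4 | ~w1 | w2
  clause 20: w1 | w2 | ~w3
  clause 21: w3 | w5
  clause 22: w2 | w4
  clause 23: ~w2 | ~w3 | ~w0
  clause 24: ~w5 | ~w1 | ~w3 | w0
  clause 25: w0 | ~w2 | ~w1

True

Suppose w2 = 0.
From the singleton clause (w4), w4 = 1.
From the singleton clause (w1), w1 = 1.
Branch on w5: set w5 = 1.
From the singleton clause (w0), w0 = 1.
Now (~w0) is unsatisfied and unit — conflict.
Undo w5 and try w5 = 0.
From the singleton clause (~w0), w0 = 0.
From the singleton clause (w3), w3 = 1.
Now (~w3) is unsatisfied and unit — conflict.
Both values of w5 lead to a conflict.
So every satisfying assignment has w2 = True.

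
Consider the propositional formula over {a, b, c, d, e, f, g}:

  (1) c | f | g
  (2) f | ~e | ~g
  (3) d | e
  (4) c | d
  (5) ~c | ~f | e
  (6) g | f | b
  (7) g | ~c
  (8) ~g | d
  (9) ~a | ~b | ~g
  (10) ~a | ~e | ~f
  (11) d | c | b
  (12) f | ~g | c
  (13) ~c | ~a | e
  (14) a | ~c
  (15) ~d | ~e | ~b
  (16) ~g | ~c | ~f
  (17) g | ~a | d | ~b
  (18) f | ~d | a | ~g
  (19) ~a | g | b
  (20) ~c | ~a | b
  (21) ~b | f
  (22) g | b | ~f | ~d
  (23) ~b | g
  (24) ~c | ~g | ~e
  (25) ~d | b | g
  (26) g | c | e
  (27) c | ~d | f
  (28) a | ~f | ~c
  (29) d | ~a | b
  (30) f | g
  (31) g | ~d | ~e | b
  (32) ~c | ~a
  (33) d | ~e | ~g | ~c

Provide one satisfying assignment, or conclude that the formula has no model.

Suppose d = 1.
Suppose g = 1.
Suppose f = 1.
From the singleton clause (~c), c = 0.
Suppose a = 1.
From the singleton clause (~b), b = 0.
From the singleton clause (~e), e = 0.
All clauses are satisfied.

a: 1, b: 0, c: 0, d: 1, e: 0, f: 1, g: 1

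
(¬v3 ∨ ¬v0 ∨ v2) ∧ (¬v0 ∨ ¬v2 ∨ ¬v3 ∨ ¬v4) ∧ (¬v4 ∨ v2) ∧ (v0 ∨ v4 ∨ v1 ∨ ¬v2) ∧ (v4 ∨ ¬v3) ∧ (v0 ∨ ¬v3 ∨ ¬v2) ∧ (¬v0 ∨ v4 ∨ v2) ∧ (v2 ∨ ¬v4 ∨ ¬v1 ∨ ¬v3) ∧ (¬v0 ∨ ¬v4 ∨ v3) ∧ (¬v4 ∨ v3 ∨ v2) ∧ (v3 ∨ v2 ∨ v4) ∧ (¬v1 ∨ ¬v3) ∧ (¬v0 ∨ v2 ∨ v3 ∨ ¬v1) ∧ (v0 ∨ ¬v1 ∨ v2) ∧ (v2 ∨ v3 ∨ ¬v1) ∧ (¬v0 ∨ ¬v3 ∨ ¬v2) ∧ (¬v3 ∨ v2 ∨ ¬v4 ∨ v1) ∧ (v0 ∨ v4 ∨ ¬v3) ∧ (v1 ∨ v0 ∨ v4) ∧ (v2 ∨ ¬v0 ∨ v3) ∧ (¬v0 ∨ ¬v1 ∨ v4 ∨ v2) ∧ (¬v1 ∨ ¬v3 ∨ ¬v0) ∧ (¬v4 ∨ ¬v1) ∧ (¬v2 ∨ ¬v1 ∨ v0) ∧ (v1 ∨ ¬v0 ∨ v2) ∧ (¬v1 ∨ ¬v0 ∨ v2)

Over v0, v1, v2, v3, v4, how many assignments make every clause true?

3

There are 2^5 = 32 truth assignments over (v0, v1, v2, v3, v4).
Split on v4. With v4 = True, the clauses containing v4 are satisfied and ¬v4 drops from the rest; 1 of the 2^4 = 16 assignments to the other variables satisfy what remains.
With v4 = False, by the same count on the reduced clause set, 2 assignments work.
(One model: v0=F, v1=F, v2=T, v3=F, v4=T.)
Total: 1 + 2 = 3.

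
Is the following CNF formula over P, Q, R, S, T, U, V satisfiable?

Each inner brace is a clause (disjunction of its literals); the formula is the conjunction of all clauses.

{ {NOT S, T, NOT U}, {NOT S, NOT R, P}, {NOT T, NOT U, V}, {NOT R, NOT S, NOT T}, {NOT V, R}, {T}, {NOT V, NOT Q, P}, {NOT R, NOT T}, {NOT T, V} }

Unit clause (T) forces T = true.
Unit clause (NOT R) forces R = false.
Unit clause (NOT V) forces V = false.
But (V) is also a unit clause — contradiction.
No assignment satisfies every clause.

Unsatisfiable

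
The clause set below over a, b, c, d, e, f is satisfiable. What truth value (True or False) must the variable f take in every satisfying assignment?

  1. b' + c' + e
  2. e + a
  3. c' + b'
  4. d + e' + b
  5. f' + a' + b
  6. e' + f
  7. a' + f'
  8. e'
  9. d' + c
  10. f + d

Suppose f = 1.
The clause (a') is unit, so a = 0.
The clause (e) is unit, so e = 1.
Now (e') is unsatisfied and unit — conflict.
So every satisfying assignment has f = False.

False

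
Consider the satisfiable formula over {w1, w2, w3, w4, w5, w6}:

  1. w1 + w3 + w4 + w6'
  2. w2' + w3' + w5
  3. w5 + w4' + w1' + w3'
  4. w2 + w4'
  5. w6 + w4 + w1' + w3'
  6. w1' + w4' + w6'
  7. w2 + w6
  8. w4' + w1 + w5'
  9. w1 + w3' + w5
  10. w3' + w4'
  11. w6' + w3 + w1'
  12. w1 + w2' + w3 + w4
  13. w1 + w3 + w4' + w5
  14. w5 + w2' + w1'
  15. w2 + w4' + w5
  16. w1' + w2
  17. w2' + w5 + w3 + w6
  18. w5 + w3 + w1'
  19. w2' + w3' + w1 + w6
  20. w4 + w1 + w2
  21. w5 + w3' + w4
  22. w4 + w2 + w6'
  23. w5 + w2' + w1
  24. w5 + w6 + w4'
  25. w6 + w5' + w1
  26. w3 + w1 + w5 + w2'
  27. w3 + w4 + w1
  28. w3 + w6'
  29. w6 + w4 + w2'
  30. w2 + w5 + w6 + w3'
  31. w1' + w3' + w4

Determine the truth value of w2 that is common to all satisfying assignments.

Suppose w2 = 0.
From the singleton clause (w4'), w4 = 0.
From the singleton clause (w6), w6 = 1.
But (w6') is also a unit clause — contradiction.
So every satisfying assignment has w2 = True.

True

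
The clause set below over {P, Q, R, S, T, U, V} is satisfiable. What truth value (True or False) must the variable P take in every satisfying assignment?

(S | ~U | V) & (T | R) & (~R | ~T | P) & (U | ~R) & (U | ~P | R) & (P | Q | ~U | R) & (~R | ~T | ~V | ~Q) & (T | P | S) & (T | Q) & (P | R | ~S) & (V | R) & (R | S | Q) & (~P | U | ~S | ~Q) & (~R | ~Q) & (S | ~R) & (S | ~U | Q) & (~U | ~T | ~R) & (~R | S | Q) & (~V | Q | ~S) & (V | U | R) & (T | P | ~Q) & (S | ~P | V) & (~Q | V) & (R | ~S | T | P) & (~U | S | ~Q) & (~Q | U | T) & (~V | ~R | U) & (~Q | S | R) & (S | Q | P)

Suppose P = 0.
Branch on T: set T = 1.
(~R) alone gives R = 0.
(~S) alone gives S = 0.
(V) alone gives V = 1.
(Q) alone gives Q = 1.
Now (~Q) is unsatisfied and unit — conflict.
Undo T and try T = 0.
(R) alone gives R = 1.
(U) alone gives U = 1.
(S) alone gives S = 1.
(Q) alone gives Q = 1.
Now (~Q) is unsatisfied and unit — conflict.
Either choice for T ends in contradiction.
So every satisfying assignment has P = True.

True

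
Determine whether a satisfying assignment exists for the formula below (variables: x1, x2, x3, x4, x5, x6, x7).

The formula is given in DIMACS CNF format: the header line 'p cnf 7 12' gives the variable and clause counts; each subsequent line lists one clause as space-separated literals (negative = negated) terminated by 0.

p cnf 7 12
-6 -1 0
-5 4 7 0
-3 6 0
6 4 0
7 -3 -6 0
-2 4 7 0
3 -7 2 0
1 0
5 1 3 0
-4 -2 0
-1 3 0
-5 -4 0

From the singleton clause (x1), x1 = True.
From the singleton clause (¬x6), x6 = False.
From the singleton clause (¬x3), x3 = False.
But (x3) is also a unit clause — contradiction.
No assignment satisfies every clause.

No, unsatisfiable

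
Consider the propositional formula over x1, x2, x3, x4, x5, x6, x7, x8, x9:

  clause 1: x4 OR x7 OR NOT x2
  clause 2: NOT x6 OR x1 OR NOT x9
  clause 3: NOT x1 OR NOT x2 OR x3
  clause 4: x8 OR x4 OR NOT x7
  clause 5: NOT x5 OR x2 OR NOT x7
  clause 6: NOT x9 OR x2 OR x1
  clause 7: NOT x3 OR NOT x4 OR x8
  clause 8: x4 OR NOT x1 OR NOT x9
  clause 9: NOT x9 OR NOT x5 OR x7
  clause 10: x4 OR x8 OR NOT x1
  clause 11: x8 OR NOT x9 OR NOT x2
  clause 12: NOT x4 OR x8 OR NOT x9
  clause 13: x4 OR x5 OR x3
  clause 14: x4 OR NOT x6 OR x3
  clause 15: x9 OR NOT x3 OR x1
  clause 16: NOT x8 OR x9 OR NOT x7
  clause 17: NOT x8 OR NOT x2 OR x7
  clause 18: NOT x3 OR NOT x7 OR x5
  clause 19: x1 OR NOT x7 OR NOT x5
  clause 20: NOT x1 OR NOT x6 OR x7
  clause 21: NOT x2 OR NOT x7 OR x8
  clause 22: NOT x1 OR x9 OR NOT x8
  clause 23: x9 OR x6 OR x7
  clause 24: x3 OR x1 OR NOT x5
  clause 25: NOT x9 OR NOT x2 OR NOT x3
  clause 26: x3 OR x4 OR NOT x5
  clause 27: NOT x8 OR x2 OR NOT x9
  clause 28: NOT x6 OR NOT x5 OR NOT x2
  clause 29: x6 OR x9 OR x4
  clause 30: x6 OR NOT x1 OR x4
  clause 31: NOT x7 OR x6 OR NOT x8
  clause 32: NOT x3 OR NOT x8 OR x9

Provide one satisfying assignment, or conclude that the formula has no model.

Branch on x4: set x4 = true.
Branch on x3: set x3 = false.
Branch on x1: set x1 = false.
(NOT x5) alone gives x5 = false.
Branch on x6: set x6 = true.
(NOT x9) alone gives x9 = false.
Branch on x8: set x8 = true.
(NOT x7) alone gives x7 = false.
(NOT x2) alone gives x2 = false.
All clauses are satisfied.

x1 ↦ false; x2 ↦ false; x3 ↦ false; x4 ↦ true; x5 ↦ false; x6 ↦ true; x7 ↦ false; x8 ↦ true; x9 ↦ false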